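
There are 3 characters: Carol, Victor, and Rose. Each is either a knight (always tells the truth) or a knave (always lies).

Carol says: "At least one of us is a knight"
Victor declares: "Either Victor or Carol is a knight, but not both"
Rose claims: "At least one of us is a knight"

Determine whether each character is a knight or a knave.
Carol is a knave.
Victor is a knave.
Rose is a knave.

Verification:
- Carol (knave) says "At least one of us is a knight" - this is FALSE (a lie) because no one is a knight.
- Victor (knave) says "Either Victor or Carol is a knight, but not both" - this is FALSE (a lie) because Victor is a knave and Carol is a knave.
- Rose (knave) says "At least one of us is a knight" - this is FALSE (a lie) because no one is a knight.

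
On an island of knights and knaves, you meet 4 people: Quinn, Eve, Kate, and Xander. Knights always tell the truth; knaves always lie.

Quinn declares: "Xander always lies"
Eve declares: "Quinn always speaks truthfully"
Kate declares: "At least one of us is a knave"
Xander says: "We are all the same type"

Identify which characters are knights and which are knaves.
Quinn is a knight.
Eve is a knight.
Kate is a knight.
Xander is a knave.

Verification:
- Quinn (knight) says "Xander always lies" - this is TRUE because Xander is a knave.
- Eve (knight) says "Quinn always speaks truthfully" - this is TRUE because Quinn is a knight.
- Kate (knight) says "At least one of us is a knave" - this is TRUE because Xander is a knave.
- Xander (knave) says "We are all the same type" - this is FALSE (a lie) because Quinn, Eve, and Kate are knights and Xander is a knave.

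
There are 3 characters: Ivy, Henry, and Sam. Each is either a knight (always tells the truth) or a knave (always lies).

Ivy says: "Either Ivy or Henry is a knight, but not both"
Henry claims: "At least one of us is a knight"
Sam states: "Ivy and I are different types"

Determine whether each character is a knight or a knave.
Ivy is a knave.
Henry is a knave.
Sam is a knave.

Verification:
- Ivy (knave) says "Either Ivy or Henry is a knight, but not both" - this is FALSE (a lie) because Ivy is a knave and Henry is a knave.
- Henry (knave) says "At least one of us is a knight" - this is FALSE (a lie) because no one is a knight.
- Sam (knave) says "Ivy and I are different types" - this is FALSE (a lie) because Sam is a knave and Ivy is a knave.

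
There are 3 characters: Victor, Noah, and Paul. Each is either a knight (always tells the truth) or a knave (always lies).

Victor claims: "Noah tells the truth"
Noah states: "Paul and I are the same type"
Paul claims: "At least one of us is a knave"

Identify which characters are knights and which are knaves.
Victor is a knave.
Noah is a knave.
Paul is a knight.

Verification:
- Victor (knave) says "Noah tells the truth" - this is FALSE (a lie) because Noah is a knave.
- Noah (knave) says "Paul and I are the same type" - this is FALSE (a lie) because Noah is a knave and Paul is a knight.
- Paul (knight) says "At least one of us is a knave" - this is TRUE because Victor and Noah are knaves.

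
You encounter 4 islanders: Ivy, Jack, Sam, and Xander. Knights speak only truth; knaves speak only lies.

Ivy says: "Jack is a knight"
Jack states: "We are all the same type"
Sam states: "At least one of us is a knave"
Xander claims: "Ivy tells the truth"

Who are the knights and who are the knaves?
Ivy is a knave.
Jack is a knave.
Sam is a knight.
Xander is a knave.

Verification:
- Ivy (knave) says "Jack is a knight" - this is FALSE (a lie) because Jack is a knave.
- Jack (knave) says "We are all the same type" - this is FALSE (a lie) because Sam is a knight and Ivy, Jack, and Xander are knaves.
- Sam (knight) says "At least one of us is a knave" - this is TRUE because Ivy, Jack, and Xander are knaves.
- Xander (knave) says "Ivy tells the truth" - this is FALSE (a lie) because Ivy is a knave.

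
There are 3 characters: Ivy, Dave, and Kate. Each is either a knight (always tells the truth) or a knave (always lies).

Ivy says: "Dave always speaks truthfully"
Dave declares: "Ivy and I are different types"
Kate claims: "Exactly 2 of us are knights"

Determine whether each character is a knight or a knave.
Ivy is a knave.
Dave is a knave.
Kate is a knave.

Verification:
- Ivy (knave) says "Dave always speaks truthfully" - this is FALSE (a lie) because Dave is a knave.
- Dave (knave) says "Ivy and I are different types" - this is FALSE (a lie) because Dave is a knave and Ivy is a knave.
- Kate (knave) says "Exactly 2 of us are knights" - this is FALSE (a lie) because there are 0 knights.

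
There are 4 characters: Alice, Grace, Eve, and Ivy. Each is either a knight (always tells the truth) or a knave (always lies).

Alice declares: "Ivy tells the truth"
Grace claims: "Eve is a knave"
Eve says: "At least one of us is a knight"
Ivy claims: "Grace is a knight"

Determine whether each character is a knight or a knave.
Alice is a knave.
Grace is a knave.
Eve is a knight.
Ivy is a knave.

Verification:
- Alice (knave) says "Ivy tells the truth" - this is FALSE (a lie) because Ivy is a knave.
- Grace (knave) says "Eve is a knave" - this is FALSE (a lie) because Eve is a knight.
- Eve (knight) says "At least one of us is a knight" - this is TRUE because Eve is a knight.
- Ivy (knave) says "Grace is a knight" - this is FALSE (a lie) because Grace is a knave.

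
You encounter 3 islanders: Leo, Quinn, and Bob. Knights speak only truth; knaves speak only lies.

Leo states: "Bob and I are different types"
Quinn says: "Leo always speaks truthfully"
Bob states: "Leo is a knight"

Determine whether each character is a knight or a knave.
Leo is a knave.
Quinn is a knave.
Bob is a knave.

Verification:
- Leo (knave) says "Bob and I are different types" - this is FALSE (a lie) because Leo is a knave and Bob is a knave.
- Quinn (knave) says "Leo always speaks truthfully" - this is FALSE (a lie) because Leo is a knave.
- Bob (knave) says "Leo is a knight" - this is FALSE (a lie) because Leo is a knave.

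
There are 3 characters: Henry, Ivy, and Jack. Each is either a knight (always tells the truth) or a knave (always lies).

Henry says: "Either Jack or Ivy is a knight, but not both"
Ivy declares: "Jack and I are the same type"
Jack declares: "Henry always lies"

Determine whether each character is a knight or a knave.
Henry is a knave.
Ivy is a knight.
Jack is a knight.

Verification:
- Henry (knave) says "Either Jack or Ivy is a knight, but not both" - this is FALSE (a lie) because Jack is a knight and Ivy is a knight.
- Ivy (knight) says "Jack and I are the same type" - this is TRUE because Ivy is a knight and Jack is a knight.
- Jack (knight) says "Henry always lies" - this is TRUE because Henry is a knave.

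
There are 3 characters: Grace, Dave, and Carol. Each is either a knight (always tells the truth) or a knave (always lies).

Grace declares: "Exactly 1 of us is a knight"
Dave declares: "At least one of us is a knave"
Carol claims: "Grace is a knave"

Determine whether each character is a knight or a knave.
Grace is a knave.
Dave is a knight.
Carol is a knight.

Verification:
- Grace (knave) says "Exactly 1 of us is a knight" - this is FALSE (a lie) because there are 2 knights.
- Dave (knight) says "At least one of us is a knave" - this is TRUE because Grace is a knave.
- Carol (knight) says "Grace is a knave" - this is TRUE because Grace is a knave.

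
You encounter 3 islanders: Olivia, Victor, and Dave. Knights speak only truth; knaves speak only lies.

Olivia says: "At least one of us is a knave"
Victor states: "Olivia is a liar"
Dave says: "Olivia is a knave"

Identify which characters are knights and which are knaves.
Olivia is a knight.
Victor is a knave.
Dave is a knave.

Verification:
- Olivia (knight) says "At least one of us is a knave" - this is TRUE because Victor and Dave are knaves.
- Victor (knave) says "Olivia is a liar" - this is FALSE (a lie) because Olivia is a knight.
- Dave (knave) says "Olivia is a knave" - this is FALSE (a lie) because Olivia is a knight.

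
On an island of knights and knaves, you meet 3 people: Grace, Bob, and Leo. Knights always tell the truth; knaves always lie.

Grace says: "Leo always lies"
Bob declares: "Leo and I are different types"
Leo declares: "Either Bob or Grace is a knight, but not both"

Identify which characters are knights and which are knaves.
Grace is a knight.
Bob is a knight.
Leo is a knave.

Verification:
- Grace (knight) says "Leo always lies" - this is TRUE because Leo is a knave.
- Bob (knight) says "Leo and I are different types" - this is TRUE because Bob is a knight and Leo is a knave.
- Leo (knave) says "Either Bob or Grace is a knight, but not both" - this is FALSE (a lie) because Bob is a knight and Grace is a knight.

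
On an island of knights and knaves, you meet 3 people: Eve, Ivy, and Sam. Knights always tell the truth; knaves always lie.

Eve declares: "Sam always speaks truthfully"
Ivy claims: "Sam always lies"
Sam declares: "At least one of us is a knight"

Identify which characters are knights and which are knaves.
Eve is a knight.
Ivy is a knave.
Sam is a knight.

Verification:
- Eve (knight) says "Sam always speaks truthfully" - this is TRUE because Sam is a knight.
- Ivy (knave) says "Sam always lies" - this is FALSE (a lie) because Sam is a knight.
- Sam (knight) says "At least one of us is a knight" - this is TRUE because Eve and Sam are knights.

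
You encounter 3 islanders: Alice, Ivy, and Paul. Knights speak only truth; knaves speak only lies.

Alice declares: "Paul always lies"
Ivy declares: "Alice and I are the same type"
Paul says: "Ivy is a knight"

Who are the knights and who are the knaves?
Alice is a knight.
Ivy is a knave.
Paul is a knave.

Verification:
- Alice (knight) says "Paul always lies" - this is TRUE because Paul is a knave.
- Ivy (knave) says "Alice and I are the same type" - this is FALSE (a lie) because Ivy is a knave and Alice is a knight.
- Paul (knave) says "Ivy is a knight" - this is FALSE (a lie) because Ivy is a knave.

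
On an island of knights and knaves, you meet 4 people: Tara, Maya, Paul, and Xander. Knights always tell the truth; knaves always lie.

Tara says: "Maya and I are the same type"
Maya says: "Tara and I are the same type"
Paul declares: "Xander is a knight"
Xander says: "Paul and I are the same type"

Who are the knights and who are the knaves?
Tara is a knight.
Maya is a knight.
Paul is a knight.
Xander is a knight.

Verification:
- Tara (knight) says "Maya and I are the same type" - this is TRUE because Tara is a knight and Maya is a knight.
- Maya (knight) says "Tara and I are the same type" - this is TRUE because Maya is a knight and Tara is a knight.
- Paul (knight) says "Xander is a knight" - this is TRUE because Xander is a knight.
- Xander (knight) says "Paul and I are the same type" - this is TRUE because Xander is a knight and Paul is a knight.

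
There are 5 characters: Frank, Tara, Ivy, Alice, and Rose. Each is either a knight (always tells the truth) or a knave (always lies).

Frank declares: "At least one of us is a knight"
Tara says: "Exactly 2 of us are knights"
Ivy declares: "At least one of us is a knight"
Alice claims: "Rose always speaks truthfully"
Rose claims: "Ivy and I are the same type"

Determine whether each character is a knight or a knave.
Frank is a knight.
Tara is a knave.
Ivy is a knight.
Alice is a knight.
Rose is a knight.

Verification:
- Frank (knight) says "At least one of us is a knight" - this is TRUE because Frank, Ivy, Alice, and Rose are knights.
- Tara (knave) says "Exactly 2 of us are knights" - this is FALSE (a lie) because there are 4 knights.
- Ivy (knight) says "At least one of us is a knight" - this is TRUE because Frank, Ivy, Alice, and Rose are knights.
- Alice (knight) says "Rose always speaks truthfully" - this is TRUE because Rose is a knight.
- Rose (knight) says "Ivy and I are the same type" - this is TRUE because Rose is a knight and Ivy is a knight.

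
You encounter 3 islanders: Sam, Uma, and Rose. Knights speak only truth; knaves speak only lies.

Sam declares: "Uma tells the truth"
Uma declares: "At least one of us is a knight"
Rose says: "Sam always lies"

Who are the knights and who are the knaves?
Sam is a knight.
Uma is a knight.
Rose is a knave.

Verification:
- Sam (knight) says "Uma tells the truth" - this is TRUE because Uma is a knight.
- Uma (knight) says "At least one of us is a knight" - this is TRUE because Sam and Uma are knights.
- Rose (knave) says "Sam always lies" - this is FALSE (a lie) because Sam is a knight.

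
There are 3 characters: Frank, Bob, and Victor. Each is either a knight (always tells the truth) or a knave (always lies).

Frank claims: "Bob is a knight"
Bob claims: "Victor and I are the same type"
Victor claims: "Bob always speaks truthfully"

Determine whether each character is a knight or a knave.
Frank is a knight.
Bob is a knight.
Victor is a knight.

Verification:
- Frank (knight) says "Bob is a knight" - this is TRUE because Bob is a knight.
- Bob (knight) says "Victor and I are the same type" - this is TRUE because Bob is a knight and Victor is a knight.
- Victor (knight) says "Bob always speaks truthfully" - this is TRUE because Bob is a knight.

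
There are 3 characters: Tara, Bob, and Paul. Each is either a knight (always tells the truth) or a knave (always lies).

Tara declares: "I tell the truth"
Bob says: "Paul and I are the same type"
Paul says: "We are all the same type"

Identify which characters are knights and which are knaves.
Tara is a knight.
Bob is a knight.
Paul is a knight.

Verification:
- Tara (knight) says "I tell the truth" - this is TRUE because Tara is a knight.
- Bob (knight) says "Paul and I are the same type" - this is TRUE because Bob is a knight and Paul is a knight.
- Paul (knight) says "We are all the same type" - this is TRUE because Tara, Bob, and Paul are knights.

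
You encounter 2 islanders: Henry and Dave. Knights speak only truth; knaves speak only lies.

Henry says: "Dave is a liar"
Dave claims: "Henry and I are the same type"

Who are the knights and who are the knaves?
Henry is a knight.
Dave is a knave.

Verification:
- Henry (knight) says "Dave is a liar" - this is TRUE because Dave is a knave.
- Dave (knave) says "Henry and I are the same type" - this is FALSE (a lie) because Dave is a knave and Henry is a knight.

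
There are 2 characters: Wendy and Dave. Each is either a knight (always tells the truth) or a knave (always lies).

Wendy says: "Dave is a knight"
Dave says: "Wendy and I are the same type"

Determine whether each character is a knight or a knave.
Wendy is a knight.
Dave is a knight.

Verification:
- Wendy (knight) says "Dave is a knight" - this is TRUE because Dave is a knight.
- Dave (knight) says "Wendy and I are the same type" - this is TRUE because Dave is a knight and Wendy is a knight.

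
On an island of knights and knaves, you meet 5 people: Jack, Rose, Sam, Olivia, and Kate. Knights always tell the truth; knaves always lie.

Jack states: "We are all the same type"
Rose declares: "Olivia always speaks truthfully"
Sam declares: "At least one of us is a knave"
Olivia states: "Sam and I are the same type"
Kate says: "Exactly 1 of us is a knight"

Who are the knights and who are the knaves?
Jack is a knave.
Rose is a knight.
Sam is a knight.
Olivia is a knight.
Kate is a knave.

Verification:
- Jack (knave) says "We are all the same type" - this is FALSE (a lie) because Rose, Sam, and Olivia are knights and Jack and Kate are knaves.
- Rose (knight) says "Olivia always speaks truthfully" - this is TRUE because Olivia is a knight.
- Sam (knight) says "At least one of us is a knave" - this is TRUE because Jack and Kate are knaves.
- Olivia (knight) says "Sam and I are the same type" - this is TRUE because Olivia is a knight and Sam is a knight.
- Kate (knave) says "Exactly 1 of us is a knight" - this is FALSE (a lie) because there are 3 knights.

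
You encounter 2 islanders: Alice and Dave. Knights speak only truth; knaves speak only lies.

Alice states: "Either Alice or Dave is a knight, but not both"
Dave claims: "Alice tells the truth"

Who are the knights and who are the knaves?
Alice is a knave.
Dave is a knave.

Verification:
- Alice (knave) says "Either Alice or Dave is a knight, but not both" - this is FALSE (a lie) because Alice is a knave and Dave is a knave.
- Dave (knave) says "Alice tells the truth" - this is FALSE (a lie) because Alice is a knave.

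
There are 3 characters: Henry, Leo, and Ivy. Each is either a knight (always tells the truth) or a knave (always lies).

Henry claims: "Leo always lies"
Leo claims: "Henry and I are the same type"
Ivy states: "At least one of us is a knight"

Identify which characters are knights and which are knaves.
Henry is a knight.
Leo is a knave.
Ivy is a knight.

Verification:
- Henry (knight) says "Leo always lies" - this is TRUE because Leo is a knave.
- Leo (knave) says "Henry and I are the same type" - this is FALSE (a lie) because Leo is a knave and Henry is a knight.
- Ivy (knight) says "At least one of us is a knight" - this is TRUE because Henry and Ivy are knights.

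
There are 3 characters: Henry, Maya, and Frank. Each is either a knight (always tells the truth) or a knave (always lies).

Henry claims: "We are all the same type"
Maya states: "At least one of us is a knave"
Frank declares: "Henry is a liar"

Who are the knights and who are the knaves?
Henry is a knave.
Maya is a knight.
Frank is a knight.

Verification:
- Henry (knave) says "We are all the same type" - this is FALSE (a lie) because Maya and Frank are knights and Henry is a knave.
- Maya (knight) says "At least one of us is a knave" - this is TRUE because Henry is a knave.
- Frank (knight) says "Henry is a liar" - this is TRUE because Henry is a knave.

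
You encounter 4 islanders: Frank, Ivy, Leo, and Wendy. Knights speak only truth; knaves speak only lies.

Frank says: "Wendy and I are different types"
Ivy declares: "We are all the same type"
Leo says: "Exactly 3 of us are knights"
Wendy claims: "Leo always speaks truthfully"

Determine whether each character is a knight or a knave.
Frank is a knight.
Ivy is a knave.
Leo is a knave.
Wendy is a knave.

Verification:
- Frank (knight) says "Wendy and I are different types" - this is TRUE because Frank is a knight and Wendy is a knave.
- Ivy (knave) says "We are all the same type" - this is FALSE (a lie) because Frank is a knight and Ivy, Leo, and Wendy are knaves.
- Leo (knave) says "Exactly 3 of us are knights" - this is FALSE (a lie) because there are 1 knights.
- Wendy (knave) says "Leo always speaks truthfully" - this is FALSE (a lie) because Leo is a knave.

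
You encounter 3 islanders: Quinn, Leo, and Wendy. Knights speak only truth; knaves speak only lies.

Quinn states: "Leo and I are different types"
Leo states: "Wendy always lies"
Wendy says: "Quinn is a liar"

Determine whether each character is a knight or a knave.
Quinn is a knave.
Leo is a knave.
Wendy is a knight.

Verification:
- Quinn (knave) says "Leo and I are different types" - this is FALSE (a lie) because Quinn is a knave and Leo is a knave.
- Leo (knave) says "Wendy always lies" - this is FALSE (a lie) because Wendy is a knight.
- Wendy (knight) says "Quinn is a liar" - this is TRUE because Quinn is a knave.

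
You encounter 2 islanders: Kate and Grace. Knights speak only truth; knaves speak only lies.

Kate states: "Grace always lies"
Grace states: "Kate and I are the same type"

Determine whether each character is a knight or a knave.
Kate is a knight.
Grace is a knave.

Verification:
- Kate (knight) says "Grace always lies" - this is TRUE because Grace is a knave.
- Grace (knave) says "Kate and I are the same type" - this is FALSE (a lie) because Grace is a knave and Kate is a knight.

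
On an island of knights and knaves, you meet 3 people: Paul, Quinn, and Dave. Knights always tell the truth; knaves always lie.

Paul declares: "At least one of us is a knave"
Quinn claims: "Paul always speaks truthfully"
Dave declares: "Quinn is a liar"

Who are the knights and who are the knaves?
Paul is a knight.
Quinn is a knight.
Dave is a knave.

Verification:
- Paul (knight) says "At least one of us is a knave" - this is TRUE because Dave is a knave.
- Quinn (knight) says "Paul always speaks truthfully" - this is TRUE because Paul is a knight.
- Dave (knave) says "Quinn is a liar" - this is FALSE (a lie) because Quinn is a knight.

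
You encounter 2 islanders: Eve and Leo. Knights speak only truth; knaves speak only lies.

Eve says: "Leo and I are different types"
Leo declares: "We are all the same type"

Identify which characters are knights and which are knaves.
Eve is a knight.
Leo is a knave.

Verification:
- Eve (knight) says "Leo and I are different types" - this is TRUE because Eve is a knight and Leo is a knave.
- Leo (knave) says "We are all the same type" - this is FALSE (a lie) because Eve is a knight and Leo is a knave.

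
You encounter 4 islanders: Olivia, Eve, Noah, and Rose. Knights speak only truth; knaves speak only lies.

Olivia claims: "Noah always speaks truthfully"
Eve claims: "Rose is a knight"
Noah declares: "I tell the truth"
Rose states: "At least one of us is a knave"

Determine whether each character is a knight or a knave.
Olivia is a knave.
Eve is a knight.
Noah is a knave.
Rose is a knight.

Verification:
- Olivia (knave) says "Noah always speaks truthfully" - this is FALSE (a lie) because Noah is a knave.
- Eve (knight) says "Rose is a knight" - this is TRUE because Rose is a knight.
- Noah (knave) says "I tell the truth" - this is FALSE (a lie) because Noah is a knave.
- Rose (knight) says "At least one of us is a knave" - this is TRUE because Olivia and Noah are knaves.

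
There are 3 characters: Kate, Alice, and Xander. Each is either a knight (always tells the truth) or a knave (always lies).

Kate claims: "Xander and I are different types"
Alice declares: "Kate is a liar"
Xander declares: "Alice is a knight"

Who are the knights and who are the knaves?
Kate is a knight.
Alice is a knave.
Xander is a knave.

Verification:
- Kate (knight) says "Xander and I are different types" - this is TRUE because Kate is a knight and Xander is a knave.
- Alice (knave) says "Kate is a liar" - this is FALSE (a lie) because Kate is a knight.
- Xander (knave) says "Alice is a knight" - this is FALSE (a lie) because Alice is a knave.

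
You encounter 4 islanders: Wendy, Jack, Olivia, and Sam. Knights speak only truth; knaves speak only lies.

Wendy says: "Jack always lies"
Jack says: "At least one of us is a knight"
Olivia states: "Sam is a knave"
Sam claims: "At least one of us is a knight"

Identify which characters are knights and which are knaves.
Wendy is a knave.
Jack is a knight.
Olivia is a knave.
Sam is a knight.

Verification:
- Wendy (knave) says "Jack always lies" - this is FALSE (a lie) because Jack is a knight.
- Jack (knight) says "At least one of us is a knight" - this is TRUE because Jack and Sam are knights.
- Olivia (knave) says "Sam is a knave" - this is FALSE (a lie) because Sam is a knight.
- Sam (knight) says "At least one of us is a knight" - this is TRUE because Jack and Sam are knights.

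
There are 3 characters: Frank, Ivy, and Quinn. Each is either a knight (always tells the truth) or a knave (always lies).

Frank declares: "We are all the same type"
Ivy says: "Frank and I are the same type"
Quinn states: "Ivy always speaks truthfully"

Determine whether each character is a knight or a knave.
Frank is a knight.
Ivy is a knight.
Quinn is a knight.

Verification:
- Frank (knight) says "We are all the same type" - this is TRUE because Frank, Ivy, and Quinn are knights.
- Ivy (knight) says "Frank and I are the same type" - this is TRUE because Ivy is a knight and Frank is a knight.
- Quinn (knight) says "Ivy always speaks truthfully" - this is TRUE because Ivy is a knight.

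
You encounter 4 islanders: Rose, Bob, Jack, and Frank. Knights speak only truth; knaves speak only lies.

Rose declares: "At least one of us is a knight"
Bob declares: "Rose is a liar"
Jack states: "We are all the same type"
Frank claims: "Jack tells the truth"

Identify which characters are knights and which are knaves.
Rose is a knight.
Bob is a knave.
Jack is a knave.
Frank is a knave.

Verification:
- Rose (knight) says "At least one of us is a knight" - this is TRUE because Rose is a knight.
- Bob (knave) says "Rose is a liar" - this is FALSE (a lie) because Rose is a knight.
- Jack (knave) says "We are all the same type" - this is FALSE (a lie) because Rose is a knight and Bob, Jack, and Frank are knaves.
- Frank (knave) says "Jack tells the truth" - this is FALSE (a lie) because Jack is a knave.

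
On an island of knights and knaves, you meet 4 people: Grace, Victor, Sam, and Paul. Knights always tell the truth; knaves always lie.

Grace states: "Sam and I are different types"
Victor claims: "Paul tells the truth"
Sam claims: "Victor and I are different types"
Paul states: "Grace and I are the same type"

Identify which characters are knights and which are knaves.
Grace is a knight.
Victor is a knave.
Sam is a knave.
Paul is a knave.

Verification:
- Grace (knight) says "Sam and I are different types" - this is TRUE because Grace is a knight and Sam is a knave.
- Victor (knave) says "Paul tells the truth" - this is FALSE (a lie) because Paul is a knave.
- Sam (knave) says "Victor and I are different types" - this is FALSE (a lie) because Sam is a knave and Victor is a knave.
- Paul (knave) says "Grace and I are the same type" - this is FALSE (a lie) because Paul is a knave and Grace is a knight.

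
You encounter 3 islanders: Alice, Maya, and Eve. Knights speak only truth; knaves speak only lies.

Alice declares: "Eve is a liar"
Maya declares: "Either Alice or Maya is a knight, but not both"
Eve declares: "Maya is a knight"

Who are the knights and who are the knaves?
Alice is a knave.
Maya is a knight.
Eve is a knight.

Verification:
- Alice (knave) says "Eve is a liar" - this is FALSE (a lie) because Eve is a knight.
- Maya (knight) says "Either Alice or Maya is a knight, but not both" - this is TRUE because Alice is a knave and Maya is a knight.
- Eve (knight) says "Maya is a knight" - this is TRUE because Maya is a knight.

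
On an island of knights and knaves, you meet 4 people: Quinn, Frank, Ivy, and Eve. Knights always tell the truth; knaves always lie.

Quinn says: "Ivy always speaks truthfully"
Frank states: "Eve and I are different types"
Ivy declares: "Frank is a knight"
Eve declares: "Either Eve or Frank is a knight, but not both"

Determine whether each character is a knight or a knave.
Quinn is a knave.
Frank is a knave.
Ivy is a knave.
Eve is a knave.

Verification:
- Quinn (knave) says "Ivy always speaks truthfully" - this is FALSE (a lie) because Ivy is a knave.
- Frank (knave) says "Eve and I are different types" - this is FALSE (a lie) because Frank is a knave and Eve is a knave.
- Ivy (knave) says "Frank is a knight" - this is FALSE (a lie) because Frank is a knave.
- Eve (knave) says "Either Eve or Frank is a knight, but not both" - this is FALSE (a lie) because Eve is a knave and Frank is a knave.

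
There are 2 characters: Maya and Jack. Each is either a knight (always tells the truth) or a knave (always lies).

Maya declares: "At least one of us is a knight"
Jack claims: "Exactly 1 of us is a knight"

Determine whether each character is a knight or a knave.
Maya is a knave.
Jack is a knave.

Verification:
- Maya (knave) says "At least one of us is a knight" - this is FALSE (a lie) because no one is a knight.
- Jack (knave) says "Exactly 1 of us is a knight" - this is FALSE (a lie) because there are 0 knights.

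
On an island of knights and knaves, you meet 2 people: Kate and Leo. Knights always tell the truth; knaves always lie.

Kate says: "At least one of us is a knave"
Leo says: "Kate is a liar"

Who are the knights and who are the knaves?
Kate is a knight.
Leo is a knave.

Verification:
- Kate (knight) says "At least one of us is a knave" - this is TRUE because Leo is a knave.
- Leo (knave) says "Kate is a liar" - this is FALSE (a lie) because Kate is a knight.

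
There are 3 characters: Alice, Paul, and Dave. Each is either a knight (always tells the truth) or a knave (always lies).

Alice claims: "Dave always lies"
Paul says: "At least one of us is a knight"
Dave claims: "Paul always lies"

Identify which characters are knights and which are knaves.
Alice is a knight.
Paul is a knight.
Dave is a knave.

Verification:
- Alice (knight) says "Dave always lies" - this is TRUE because Dave is a knave.
- Paul (knight) says "At least one of us is a knight" - this is TRUE because Alice and Paul are knights.
- Dave (knave) says "Paul always lies" - this is FALSE (a lie) because Paul is a knight.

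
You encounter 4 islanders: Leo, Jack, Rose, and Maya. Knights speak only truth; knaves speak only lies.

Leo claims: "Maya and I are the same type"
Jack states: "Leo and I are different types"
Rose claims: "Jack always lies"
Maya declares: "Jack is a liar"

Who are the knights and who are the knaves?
Leo is a knave.
Jack is a knave.
Rose is a knight.
Maya is a knight.

Verification:
- Leo (knave) says "Maya and I are the same type" - this is FALSE (a lie) because Leo is a knave and Maya is a knight.
- Jack (knave) says "Leo and I are different types" - this is FALSE (a lie) because Jack is a knave and Leo is a knave.
- Rose (knight) says "Jack always lies" - this is TRUE because Jack is a knave.
- Maya (knight) says "Jack is a liar" - this is TRUE because Jack is a knave.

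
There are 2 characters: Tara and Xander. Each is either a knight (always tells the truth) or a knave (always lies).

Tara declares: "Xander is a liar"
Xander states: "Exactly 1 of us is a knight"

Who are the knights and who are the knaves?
Tara is a knave.
Xander is a knight.

Verification:
- Tara (knave) says "Xander is a liar" - this is FALSE (a lie) because Xander is a knight.
- Xander (knight) says "Exactly 1 of us is a knight" - this is TRUE because there are 1 knights.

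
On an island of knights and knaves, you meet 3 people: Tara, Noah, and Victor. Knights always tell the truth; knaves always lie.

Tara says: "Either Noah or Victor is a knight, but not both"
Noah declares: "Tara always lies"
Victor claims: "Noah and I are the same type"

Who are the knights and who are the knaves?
Tara is a knave.
Noah is a knight.
Victor is a knight.

Verification:
- Tara (knave) says "Either Noah or Victor is a knight, but not both" - this is FALSE (a lie) because Noah is a knight and Victor is a knight.
- Noah (knight) says "Tara always lies" - this is TRUE because Tara is a knave.
- Victor (knight) says "Noah and I are the same type" - this is TRUE because Victor is a knight and Noah is a knight.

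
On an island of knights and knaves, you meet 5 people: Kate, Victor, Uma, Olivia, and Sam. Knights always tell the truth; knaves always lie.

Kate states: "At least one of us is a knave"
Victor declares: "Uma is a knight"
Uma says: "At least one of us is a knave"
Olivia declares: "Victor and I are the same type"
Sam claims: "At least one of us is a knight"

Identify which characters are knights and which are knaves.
Kate is a knight.
Victor is a knight.
Uma is a knight.
Olivia is a knave.
Sam is a knight.

Verification:
- Kate (knight) says "At least one of us is a knave" - this is TRUE because Olivia is a knave.
- Victor (knight) says "Uma is a knight" - this is TRUE because Uma is a knight.
- Uma (knight) says "At least one of us is a knave" - this is TRUE because Olivia is a knave.
- Olivia (knave) says "Victor and I are the same type" - this is FALSE (a lie) because Olivia is a knave and Victor is a knight.
- Sam (knight) says "At least one of us is a knight" - this is TRUE because Kate, Victor, Uma, and Sam are knights.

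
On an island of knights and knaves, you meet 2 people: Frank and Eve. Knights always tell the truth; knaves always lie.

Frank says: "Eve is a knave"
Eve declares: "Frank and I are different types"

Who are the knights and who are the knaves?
Frank is a knave.
Eve is a knight.

Verification:
- Frank (knave) says "Eve is a knave" - this is FALSE (a lie) because Eve is a knight.
- Eve (knight) says "Frank and I are different types" - this is TRUE because Eve is a knight and Frank is a knave.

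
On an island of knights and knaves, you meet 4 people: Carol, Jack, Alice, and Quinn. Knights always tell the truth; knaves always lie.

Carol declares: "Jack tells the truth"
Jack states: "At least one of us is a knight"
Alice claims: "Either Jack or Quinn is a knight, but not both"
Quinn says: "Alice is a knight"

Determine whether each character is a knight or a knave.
Carol is a knave.
Jack is a knave.
Alice is a knave.
Quinn is a knave.

Verification:
- Carol (knave) says "Jack tells the truth" - this is FALSE (a lie) because Jack is a knave.
- Jack (knave) says "At least one of us is a knight" - this is FALSE (a lie) because no one is a knight.
- Alice (knave) says "Either Jack or Quinn is a knight, but not both" - this is FALSE (a lie) because Jack is a knave and Quinn is a knave.
- Quinn (knave) says "Alice is a knight" - this is FALSE (a lie) because Alice is a knave.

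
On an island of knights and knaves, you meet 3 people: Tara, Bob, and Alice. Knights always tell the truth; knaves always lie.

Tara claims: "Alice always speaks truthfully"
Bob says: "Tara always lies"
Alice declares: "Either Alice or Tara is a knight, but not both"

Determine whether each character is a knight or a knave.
Tara is a knave.
Bob is a knight.
Alice is a knave.

Verification:
- Tara (knave) says "Alice always speaks truthfully" - this is FALSE (a lie) because Alice is a knave.
- Bob (knight) says "Tara always lies" - this is TRUE because Tara is a knave.
- Alice (knave) says "Either Alice or Tara is a knight, but not both" - this is FALSE (a lie) because Alice is a knave and Tara is a knave.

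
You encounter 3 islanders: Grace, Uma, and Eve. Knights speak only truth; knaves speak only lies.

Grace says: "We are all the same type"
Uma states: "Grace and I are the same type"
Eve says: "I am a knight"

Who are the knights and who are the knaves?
Grace is a knight.
Uma is a knight.
Eve is a knight.

Verification:
- Grace (knight) says "We are all the same type" - this is TRUE because Grace, Uma, and Eve are knights.
- Uma (knight) says "Grace and I are the same type" - this is TRUE because Uma is a knight and Grace is a knight.
- Eve (knight) says "I am a knight" - this is TRUE because Eve is a knight.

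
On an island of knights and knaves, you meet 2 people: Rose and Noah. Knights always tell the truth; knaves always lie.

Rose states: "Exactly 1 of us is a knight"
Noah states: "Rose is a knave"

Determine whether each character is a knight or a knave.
Rose is a knight.
Noah is a knave.

Verification:
- Rose (knight) says "Exactly 1 of us is a knight" - this is TRUE because there are 1 knights.
- Noah (knave) says "Rose is a knave" - this is FALSE (a lie) because Rose is a knight.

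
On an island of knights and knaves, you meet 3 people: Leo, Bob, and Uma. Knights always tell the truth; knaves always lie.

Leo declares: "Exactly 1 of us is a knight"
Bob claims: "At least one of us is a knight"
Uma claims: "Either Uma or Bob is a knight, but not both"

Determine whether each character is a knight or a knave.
Leo is a knave.
Bob is a knave.
Uma is a knave.

Verification:
- Leo (knave) says "Exactly 1 of us is a knight" - this is FALSE (a lie) because there are 0 knights.
- Bob (knave) says "At least one of us is a knight" - this is FALSE (a lie) because no one is a knight.
- Uma (knave) says "Either Uma or Bob is a knight, but not both" - this is FALSE (a lie) because Uma is a knave and Bob is a knave.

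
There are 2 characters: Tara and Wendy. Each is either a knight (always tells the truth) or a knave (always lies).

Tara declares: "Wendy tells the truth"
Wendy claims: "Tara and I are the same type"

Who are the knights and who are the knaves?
Tara is a knight.
Wendy is a knight.

Verification:
- Tara (knight) says "Wendy tells the truth" - this is TRUE because Wendy is a knight.
- Wendy (knight) says "Tara and I are the same type" - this is TRUE because Wendy is a knight and Tara is a knight.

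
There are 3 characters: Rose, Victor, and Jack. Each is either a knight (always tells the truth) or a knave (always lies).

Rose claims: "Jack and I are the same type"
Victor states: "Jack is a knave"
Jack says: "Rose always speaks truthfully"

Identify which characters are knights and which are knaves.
Rose is a knight.
Victor is a knave.
Jack is a knight.

Verification:
- Rose (knight) says "Jack and I are the same type" - this is TRUE because Rose is a knight and Jack is a knight.
- Victor (knave) says "Jack is a knave" - this is FALSE (a lie) because Jack is a knight.
- Jack (knight) says "Rose always speaks truthfully" - this is TRUE because Rose is a knight.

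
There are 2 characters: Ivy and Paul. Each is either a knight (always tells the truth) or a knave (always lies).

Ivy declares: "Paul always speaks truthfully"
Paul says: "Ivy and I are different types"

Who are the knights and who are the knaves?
Ivy is a knave.
Paul is a knave.

Verification:
- Ivy (knave) says "Paul always speaks truthfully" - this is FALSE (a lie) because Paul is a knave.
- Paul (knave) says "Ivy and I are different types" - this is FALSE (a lie) because Paul is a knave and Ivy is a knave.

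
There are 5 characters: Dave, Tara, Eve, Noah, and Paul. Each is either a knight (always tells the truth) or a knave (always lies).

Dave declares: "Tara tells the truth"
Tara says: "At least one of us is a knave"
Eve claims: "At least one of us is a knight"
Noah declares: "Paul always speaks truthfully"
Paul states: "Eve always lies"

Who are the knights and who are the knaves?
Dave is a knight.
Tara is a knight.
Eve is a knight.
Noah is a knave.
Paul is a knave.

Verification:
- Dave (knight) says "Tara tells the truth" - this is TRUE because Tara is a knight.
- Tara (knight) says "At least one of us is a knave" - this is TRUE because Noah and Paul are knaves.
- Eve (knight) says "At least one of us is a knight" - this is TRUE because Dave, Tara, and Eve are knights.
- Noah (knave) says "Paul always speaks truthfully" - this is FALSE (a lie) because Paul is a knave.
- Paul (knave) says "Eve always lies" - this is FALSE (a lie) because Eve is a knight.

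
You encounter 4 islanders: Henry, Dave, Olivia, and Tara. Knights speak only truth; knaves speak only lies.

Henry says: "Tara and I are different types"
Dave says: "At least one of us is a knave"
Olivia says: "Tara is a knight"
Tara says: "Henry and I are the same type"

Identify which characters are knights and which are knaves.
Henry is a knight.
Dave is a knight.
Olivia is a knave.
Tara is a knave.

Verification:
- Henry (knight) says "Tara and I are different types" - this is TRUE because Henry is a knight and Tara is a knave.
- Dave (knight) says "At least one of us is a knave" - this is TRUE because Olivia and Tara are knaves.
- Olivia (knave) says "Tara is a knight" - this is FALSE (a lie) because Tara is a knave.
- Tara (knave) says "Henry and I are the same type" - this is FALSE (a lie) because Tara is a knave and Henry is a knight.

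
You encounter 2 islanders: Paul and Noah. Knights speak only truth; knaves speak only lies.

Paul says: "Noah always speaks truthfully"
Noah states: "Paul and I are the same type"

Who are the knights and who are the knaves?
Paul is a knight.
Noah is a knight.

Verification:
- Paul (knight) says "Noah always speaks truthfully" - this is TRUE because Noah is a knight.
- Noah (knight) says "Paul and I are the same type" - this is TRUE because Noah is a knight and Paul is a knight.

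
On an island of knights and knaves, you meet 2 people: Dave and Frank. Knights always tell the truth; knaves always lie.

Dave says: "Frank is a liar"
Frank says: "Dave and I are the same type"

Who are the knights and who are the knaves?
Dave is a knight.
Frank is a knave.

Verification:
- Dave (knight) says "Frank is a liar" - this is TRUE because Frank is a knave.
- Frank (knave) says "Dave and I are the same type" - this is FALSE (a lie) because Frank is a knave and Dave is a knight.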